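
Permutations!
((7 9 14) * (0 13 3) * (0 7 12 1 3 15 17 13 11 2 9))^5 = (0 12 11 1 2 3 9 7 14)(13 17 15)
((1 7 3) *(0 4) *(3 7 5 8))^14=((0 4)(1 5 8 3))^14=(1 8)(3 5)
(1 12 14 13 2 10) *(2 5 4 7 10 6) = (1 12 14 13 5 4 7 10)(2 6) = [0, 12, 6, 3, 7, 4, 2, 10, 8, 9, 1, 11, 14, 5, 13]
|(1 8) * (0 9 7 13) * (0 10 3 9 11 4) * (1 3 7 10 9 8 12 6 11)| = 12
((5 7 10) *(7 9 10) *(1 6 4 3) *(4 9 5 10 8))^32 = (10)(1 9 4)(3 6 8)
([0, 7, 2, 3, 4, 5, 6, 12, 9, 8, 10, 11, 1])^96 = [0, 1, 2, 3, 4, 5, 6, 7, 8, 9, 10, 11, 12]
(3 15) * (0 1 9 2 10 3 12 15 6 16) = (0 1 9 2 10 3 6 16)(12 15) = [1, 9, 10, 6, 4, 5, 16, 7, 8, 2, 3, 11, 15, 13, 14, 12, 0]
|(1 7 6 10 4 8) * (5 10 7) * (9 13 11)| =30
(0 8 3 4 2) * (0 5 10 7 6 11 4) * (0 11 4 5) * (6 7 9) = (0 8 3 11 5 10 9 6 4 2) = [8, 1, 0, 11, 2, 10, 4, 7, 3, 6, 9, 5]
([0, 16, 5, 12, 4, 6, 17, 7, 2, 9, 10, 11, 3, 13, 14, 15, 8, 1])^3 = (1 2 17 8 6 16 5)(3 12)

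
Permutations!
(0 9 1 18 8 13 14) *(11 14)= (0 9 1 18 8 13 11 14)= [9, 18, 2, 3, 4, 5, 6, 7, 13, 1, 10, 14, 12, 11, 0, 15, 16, 17, 8]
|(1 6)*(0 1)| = 3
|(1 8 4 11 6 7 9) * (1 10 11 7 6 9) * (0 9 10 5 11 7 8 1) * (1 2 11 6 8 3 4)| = 10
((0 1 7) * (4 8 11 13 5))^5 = (13)(0 7 1)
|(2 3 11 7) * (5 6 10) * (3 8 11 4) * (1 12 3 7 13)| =|(1 12 3 4 7 2 8 11 13)(5 6 10)| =9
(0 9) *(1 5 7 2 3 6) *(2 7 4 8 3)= (0 9)(1 5 4 8 3 6)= [9, 5, 2, 6, 8, 4, 1, 7, 3, 0]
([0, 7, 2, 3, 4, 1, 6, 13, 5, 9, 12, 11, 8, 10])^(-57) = (1 5 8 12 10 13 7)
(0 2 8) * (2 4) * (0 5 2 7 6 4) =(2 8 5)(4 7 6) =[0, 1, 8, 3, 7, 2, 4, 6, 5]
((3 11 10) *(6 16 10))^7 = (3 6 10 11 16)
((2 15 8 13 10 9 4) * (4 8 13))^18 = (2 9 15 8 13 4 10)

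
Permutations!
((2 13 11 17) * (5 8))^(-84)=((2 13 11 17)(5 8))^(-84)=(17)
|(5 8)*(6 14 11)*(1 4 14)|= 10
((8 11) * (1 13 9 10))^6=(1 9)(10 13)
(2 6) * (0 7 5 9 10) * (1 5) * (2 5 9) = [7, 9, 6, 3, 4, 2, 5, 1, 8, 10, 0] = (0 7 1 9 10)(2 6 5)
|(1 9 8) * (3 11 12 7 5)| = 15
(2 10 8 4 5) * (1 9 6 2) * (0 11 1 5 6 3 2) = (0 11 1 9 3 2 10 8 4 6) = [11, 9, 10, 2, 6, 5, 0, 7, 4, 3, 8, 1]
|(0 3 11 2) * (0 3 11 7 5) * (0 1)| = 7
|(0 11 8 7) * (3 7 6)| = 6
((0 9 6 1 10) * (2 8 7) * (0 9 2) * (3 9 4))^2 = ((0 2 8 7)(1 10 4 3 9 6))^2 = (0 8)(1 4 9)(2 7)(3 6 10)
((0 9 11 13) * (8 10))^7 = (0 13 11 9)(8 10)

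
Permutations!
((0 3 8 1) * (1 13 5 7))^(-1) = (0 1 7 5 13 8 3)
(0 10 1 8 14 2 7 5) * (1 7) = (0 10 7 5)(1 8 14 2) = [10, 8, 1, 3, 4, 0, 6, 5, 14, 9, 7, 11, 12, 13, 2]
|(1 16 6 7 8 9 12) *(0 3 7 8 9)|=|(0 3 7 9 12 1 16 6 8)|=9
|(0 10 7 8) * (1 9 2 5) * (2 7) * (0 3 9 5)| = 12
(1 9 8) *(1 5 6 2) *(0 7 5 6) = (0 7 5)(1 9 8 6 2) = [7, 9, 1, 3, 4, 0, 2, 5, 6, 8]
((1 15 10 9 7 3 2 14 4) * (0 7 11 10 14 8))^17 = (0 3 8 7 2)(1 15 14 4)(9 10 11)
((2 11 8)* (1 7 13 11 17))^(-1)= (1 17 2 8 11 13 7)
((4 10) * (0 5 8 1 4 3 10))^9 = ((0 5 8 1 4)(3 10))^9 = (0 4 1 8 5)(3 10)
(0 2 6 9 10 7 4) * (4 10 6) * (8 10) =(0 2 4)(6 9)(7 8 10) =[2, 1, 4, 3, 0, 5, 9, 8, 10, 6, 7]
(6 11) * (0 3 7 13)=[3, 1, 2, 7, 4, 5, 11, 13, 8, 9, 10, 6, 12, 0]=(0 3 7 13)(6 11)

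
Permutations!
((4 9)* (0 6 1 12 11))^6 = ((0 6 1 12 11)(4 9))^6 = (0 6 1 12 11)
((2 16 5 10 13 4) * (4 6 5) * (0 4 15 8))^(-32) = (0 15 2)(4 8 16)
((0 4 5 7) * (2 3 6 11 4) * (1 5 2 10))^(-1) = ((0 10 1 5 7)(2 3 6 11 4))^(-1) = (0 7 5 1 10)(2 4 11 6 3)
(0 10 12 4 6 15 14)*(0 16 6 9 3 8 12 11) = (0 10 11)(3 8 12 4 9)(6 15 14 16) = [10, 1, 2, 8, 9, 5, 15, 7, 12, 3, 11, 0, 4, 13, 16, 14, 6]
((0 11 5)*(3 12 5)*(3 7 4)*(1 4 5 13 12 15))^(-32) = (15)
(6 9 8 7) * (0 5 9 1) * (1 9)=(0 5 1)(6 9 8 7)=[5, 0, 2, 3, 4, 1, 9, 6, 7, 8]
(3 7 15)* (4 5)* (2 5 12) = (2 5 4 12)(3 7 15) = [0, 1, 5, 7, 12, 4, 6, 15, 8, 9, 10, 11, 2, 13, 14, 3]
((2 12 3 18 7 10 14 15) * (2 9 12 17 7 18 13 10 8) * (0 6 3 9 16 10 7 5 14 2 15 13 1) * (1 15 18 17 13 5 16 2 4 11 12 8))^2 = (0 3 2 7)(1 6 15 13)(4 12 8 17 10 11 9 18 16) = ((0 6 3 15 2 13 7 1)(4 11 12 9 8 18 17 16 10)(5 14))^2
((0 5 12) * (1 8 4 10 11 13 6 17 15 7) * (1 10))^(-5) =(0 5 12)(1 8 4)(6 15 10 13 17 7 11)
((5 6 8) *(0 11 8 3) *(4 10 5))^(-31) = (0 11 8 4 10 5 6 3)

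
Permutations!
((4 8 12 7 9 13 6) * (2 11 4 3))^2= ((2 11 4 8 12 7 9 13 6 3))^2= (2 4 12 9 6)(3 11 8 7 13)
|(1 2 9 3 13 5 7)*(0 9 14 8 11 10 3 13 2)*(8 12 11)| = 6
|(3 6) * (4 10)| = 2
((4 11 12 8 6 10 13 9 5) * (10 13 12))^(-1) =((4 11 10 12 8 6 13 9 5))^(-1) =(4 5 9 13 6 8 12 10 11)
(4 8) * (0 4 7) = (0 4 8 7) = [4, 1, 2, 3, 8, 5, 6, 0, 7]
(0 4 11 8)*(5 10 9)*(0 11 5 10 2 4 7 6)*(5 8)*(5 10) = (0 7 6)(2 4 8 11 10 9 5) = [7, 1, 4, 3, 8, 2, 0, 6, 11, 5, 9, 10]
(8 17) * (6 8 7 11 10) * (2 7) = (2 7 11 10 6 8 17) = [0, 1, 7, 3, 4, 5, 8, 11, 17, 9, 6, 10, 12, 13, 14, 15, 16, 2]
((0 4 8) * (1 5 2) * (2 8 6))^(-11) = ((0 4 6 2 1 5 8))^(-11) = (0 2 8 6 5 4 1)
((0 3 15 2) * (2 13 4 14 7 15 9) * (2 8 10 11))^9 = ((0 3 9 8 10 11 2)(4 14 7 15 13))^9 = (0 9 10 2 3 8 11)(4 13 15 7 14)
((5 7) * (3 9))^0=(9)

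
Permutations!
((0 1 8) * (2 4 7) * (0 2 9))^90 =(0 9 7 4 2 8 1)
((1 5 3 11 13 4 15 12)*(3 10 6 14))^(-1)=(1 12 15 4 13 11 3 14 6 10 5)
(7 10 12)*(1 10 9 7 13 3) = [0, 10, 2, 1, 4, 5, 6, 9, 8, 7, 12, 11, 13, 3] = (1 10 12 13 3)(7 9)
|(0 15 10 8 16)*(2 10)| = 6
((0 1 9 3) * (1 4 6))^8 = (0 6 9)(1 3 4)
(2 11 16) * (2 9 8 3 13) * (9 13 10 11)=(2 9 8 3 10 11 16 13)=[0, 1, 9, 10, 4, 5, 6, 7, 3, 8, 11, 16, 12, 2, 14, 15, 13]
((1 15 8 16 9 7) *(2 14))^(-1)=(1 7 9 16 8 15)(2 14)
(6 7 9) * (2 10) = (2 10)(6 7 9) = [0, 1, 10, 3, 4, 5, 7, 9, 8, 6, 2]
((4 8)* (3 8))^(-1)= (3 4 8)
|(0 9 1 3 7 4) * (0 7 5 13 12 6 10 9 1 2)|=|(0 1 3 5 13 12 6 10 9 2)(4 7)|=10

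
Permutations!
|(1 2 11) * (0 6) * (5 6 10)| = |(0 10 5 6)(1 2 11)| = 12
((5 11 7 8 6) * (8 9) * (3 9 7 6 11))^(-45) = ((3 9 8 11 6 5))^(-45) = (3 11)(5 8)(6 9)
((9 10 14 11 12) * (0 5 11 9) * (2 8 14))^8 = ((0 5 11 12)(2 8 14 9 10))^8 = (2 9 8 10 14)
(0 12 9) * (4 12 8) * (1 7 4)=(0 8 1 7 4 12 9)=[8, 7, 2, 3, 12, 5, 6, 4, 1, 0, 10, 11, 9]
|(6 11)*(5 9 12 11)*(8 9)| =6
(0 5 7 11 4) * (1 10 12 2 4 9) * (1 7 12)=(0 5 12 2 4)(1 10)(7 11 9)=[5, 10, 4, 3, 0, 12, 6, 11, 8, 7, 1, 9, 2]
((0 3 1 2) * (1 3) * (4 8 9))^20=((0 1 2)(4 8 9))^20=(0 2 1)(4 9 8)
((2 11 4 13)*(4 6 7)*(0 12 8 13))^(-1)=(0 4 7 6 11 2 13 8 12)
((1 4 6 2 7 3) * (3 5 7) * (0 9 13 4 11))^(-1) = (0 11 1 3 2 6 4 13 9)(5 7)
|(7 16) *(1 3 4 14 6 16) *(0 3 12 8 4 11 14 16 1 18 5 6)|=36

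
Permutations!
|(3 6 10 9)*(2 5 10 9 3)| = |(2 5 10 3 6 9)| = 6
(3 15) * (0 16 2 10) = (0 16 2 10)(3 15) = [16, 1, 10, 15, 4, 5, 6, 7, 8, 9, 0, 11, 12, 13, 14, 3, 2]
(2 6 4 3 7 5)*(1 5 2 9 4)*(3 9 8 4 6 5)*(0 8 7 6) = (0 8 4 9)(1 3 6)(2 5 7) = [8, 3, 5, 6, 9, 7, 1, 2, 4, 0]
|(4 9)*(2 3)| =|(2 3)(4 9)| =2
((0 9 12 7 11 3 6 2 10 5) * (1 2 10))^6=((0 9 12 7 11 3 6 10 5)(1 2))^6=(0 6 7)(3 12 5)(9 10 11)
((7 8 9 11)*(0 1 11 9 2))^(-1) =(0 2 8 7 11 1)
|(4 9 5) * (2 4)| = |(2 4 9 5)| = 4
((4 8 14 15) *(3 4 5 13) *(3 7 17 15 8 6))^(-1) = (3 6 4)(5 15 17 7 13)(8 14)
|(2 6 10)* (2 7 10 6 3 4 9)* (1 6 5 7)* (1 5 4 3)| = |(1 6 4 9 2)(5 7 10)| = 15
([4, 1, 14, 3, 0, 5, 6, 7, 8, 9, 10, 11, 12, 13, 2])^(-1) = (0 4)(2 14)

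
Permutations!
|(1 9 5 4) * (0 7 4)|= 6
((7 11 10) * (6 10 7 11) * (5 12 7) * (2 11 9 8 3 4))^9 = (2 3 9 6 12 11 4 8 10 7 5)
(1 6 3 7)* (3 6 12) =[0, 12, 2, 7, 4, 5, 6, 1, 8, 9, 10, 11, 3] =(1 12 3 7)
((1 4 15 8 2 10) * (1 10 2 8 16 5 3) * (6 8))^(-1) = (1 3 5 16 15 4)(6 8)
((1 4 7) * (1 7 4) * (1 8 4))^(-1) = ((1 8 4))^(-1) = (1 4 8)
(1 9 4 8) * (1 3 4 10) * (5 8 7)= (1 9 10)(3 4 7 5 8)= [0, 9, 2, 4, 7, 8, 6, 5, 3, 10, 1]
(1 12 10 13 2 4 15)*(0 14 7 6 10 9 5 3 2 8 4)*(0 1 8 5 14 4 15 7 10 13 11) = (0 4 7 6 13 5 3 2 1 12 9 14 10 11)(8 15) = [4, 12, 1, 2, 7, 3, 13, 6, 15, 14, 11, 0, 9, 5, 10, 8]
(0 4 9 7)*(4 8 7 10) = [8, 1, 2, 3, 9, 5, 6, 0, 7, 10, 4] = (0 8 7)(4 9 10)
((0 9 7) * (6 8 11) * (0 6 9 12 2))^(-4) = ((0 12 2)(6 8 11 9 7))^(-4) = (0 2 12)(6 8 11 9 7)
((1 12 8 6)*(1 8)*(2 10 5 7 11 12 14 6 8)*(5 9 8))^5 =(1 9 12 10 11 2 7 6 5 14 8)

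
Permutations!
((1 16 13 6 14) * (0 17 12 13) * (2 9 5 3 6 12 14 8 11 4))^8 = (0 1 17 16 14) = ((0 17 14 1 16)(2 9 5 3 6 8 11 4)(12 13))^8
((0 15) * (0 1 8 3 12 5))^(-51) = (0 12 8 15 5 3 1)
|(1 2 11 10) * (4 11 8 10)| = 4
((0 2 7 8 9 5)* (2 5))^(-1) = ((0 5)(2 7 8 9))^(-1) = (0 5)(2 9 8 7)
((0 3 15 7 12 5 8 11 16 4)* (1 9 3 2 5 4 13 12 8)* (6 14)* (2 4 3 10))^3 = ((0 4)(1 9 10 2 5)(3 15 7 8 11 16 13 12)(6 14))^3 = (0 4)(1 2 9 5 10)(3 8 13 15 11 12 7 16)(6 14)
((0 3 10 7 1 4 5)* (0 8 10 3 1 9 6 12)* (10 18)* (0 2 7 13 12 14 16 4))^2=((0 1)(2 7 9 6 14 16 4 5 8 18 10 13 12))^2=(2 9 14 4 8 10 12 7 6 16 5 18 13)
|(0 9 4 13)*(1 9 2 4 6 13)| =|(0 2 4 1 9 6 13)| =7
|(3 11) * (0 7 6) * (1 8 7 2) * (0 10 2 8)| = 14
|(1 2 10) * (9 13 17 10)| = 6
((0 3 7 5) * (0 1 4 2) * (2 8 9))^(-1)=((0 3 7 5 1 4 8 9 2))^(-1)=(0 2 9 8 4 1 5 7 3)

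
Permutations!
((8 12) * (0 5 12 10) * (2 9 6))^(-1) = (0 10 8 12 5)(2 6 9)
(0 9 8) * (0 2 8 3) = (0 9 3)(2 8) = [9, 1, 8, 0, 4, 5, 6, 7, 2, 3]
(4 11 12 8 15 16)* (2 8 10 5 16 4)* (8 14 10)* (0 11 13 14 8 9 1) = [11, 0, 8, 3, 13, 16, 6, 7, 15, 1, 5, 12, 9, 14, 10, 4, 2] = (0 11 12 9 1)(2 8 15 4 13 14 10 5 16)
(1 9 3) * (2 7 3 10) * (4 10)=[0, 9, 7, 1, 10, 5, 6, 3, 8, 4, 2]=(1 9 4 10 2 7 3)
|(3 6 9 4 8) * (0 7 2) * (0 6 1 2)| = 14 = |(0 7)(1 2 6 9 4 8 3)|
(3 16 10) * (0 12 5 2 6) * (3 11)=(0 12 5 2 6)(3 16 10 11)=[12, 1, 6, 16, 4, 2, 0, 7, 8, 9, 11, 3, 5, 13, 14, 15, 10]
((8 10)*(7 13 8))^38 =(7 8)(10 13)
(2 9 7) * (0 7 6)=(0 7 2 9 6)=[7, 1, 9, 3, 4, 5, 0, 2, 8, 6]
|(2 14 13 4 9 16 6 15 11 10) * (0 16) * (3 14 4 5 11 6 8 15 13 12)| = |(0 16 8 15 6 13 5 11 10 2 4 9)(3 14 12)| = 12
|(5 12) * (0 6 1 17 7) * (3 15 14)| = |(0 6 1 17 7)(3 15 14)(5 12)| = 30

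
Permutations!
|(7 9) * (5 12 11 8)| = |(5 12 11 8)(7 9)| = 4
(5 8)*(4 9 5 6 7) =[0, 1, 2, 3, 9, 8, 7, 4, 6, 5] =(4 9 5 8 6 7)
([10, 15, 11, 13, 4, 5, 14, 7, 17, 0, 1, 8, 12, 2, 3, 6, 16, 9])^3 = [15, 14, 17, 11, 4, 5, 13, 7, 0, 1, 6, 9, 12, 8, 2, 3, 16, 10]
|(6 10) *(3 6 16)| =4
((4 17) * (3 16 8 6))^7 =(3 6 8 16)(4 17)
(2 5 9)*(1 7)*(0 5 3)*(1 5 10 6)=(0 10 6 1 7 5 9 2 3)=[10, 7, 3, 0, 4, 9, 1, 5, 8, 2, 6]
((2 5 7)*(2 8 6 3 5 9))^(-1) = ((2 9)(3 5 7 8 6))^(-1) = (2 9)(3 6 8 7 5)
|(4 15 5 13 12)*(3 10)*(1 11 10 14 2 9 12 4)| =8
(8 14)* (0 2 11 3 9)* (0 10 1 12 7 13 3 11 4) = [2, 12, 4, 9, 0, 5, 6, 13, 14, 10, 1, 11, 7, 3, 8] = (0 2 4)(1 12 7 13 3 9 10)(8 14)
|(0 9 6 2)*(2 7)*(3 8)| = 10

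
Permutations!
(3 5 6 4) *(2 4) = (2 4 3 5 6) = [0, 1, 4, 5, 3, 6, 2]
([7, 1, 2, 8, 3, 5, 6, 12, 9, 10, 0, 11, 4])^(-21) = (0 4 9 7 3 10 12 8)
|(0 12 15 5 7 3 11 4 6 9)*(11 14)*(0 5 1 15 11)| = |(0 12 11 4 6 9 5 7 3 14)(1 15)| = 10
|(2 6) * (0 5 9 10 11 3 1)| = 14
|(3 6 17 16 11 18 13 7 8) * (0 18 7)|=|(0 18 13)(3 6 17 16 11 7 8)|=21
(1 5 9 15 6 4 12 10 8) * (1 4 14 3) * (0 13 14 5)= (0 13 14 3 1)(4 12 10 8)(5 9 15 6)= [13, 0, 2, 1, 12, 9, 5, 7, 4, 15, 8, 11, 10, 14, 3, 6]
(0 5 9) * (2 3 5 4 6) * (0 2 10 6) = (0 4)(2 3 5 9)(6 10) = [4, 1, 3, 5, 0, 9, 10, 7, 8, 2, 6]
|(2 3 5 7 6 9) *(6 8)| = 7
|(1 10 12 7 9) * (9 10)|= 6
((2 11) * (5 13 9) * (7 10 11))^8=(5 9 13)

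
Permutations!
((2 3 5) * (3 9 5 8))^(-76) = (2 5 9)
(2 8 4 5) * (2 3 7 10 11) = (2 8 4 5 3 7 10 11) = [0, 1, 8, 7, 5, 3, 6, 10, 4, 9, 11, 2]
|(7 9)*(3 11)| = 2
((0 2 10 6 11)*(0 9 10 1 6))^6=(0 10 9 11 6 1 2)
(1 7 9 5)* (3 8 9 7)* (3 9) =[0, 9, 2, 8, 4, 1, 6, 7, 3, 5] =(1 9 5)(3 8)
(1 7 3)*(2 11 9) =(1 7 3)(2 11 9) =[0, 7, 11, 1, 4, 5, 6, 3, 8, 2, 10, 9]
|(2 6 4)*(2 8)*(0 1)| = 4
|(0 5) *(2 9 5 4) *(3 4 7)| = |(0 7 3 4 2 9 5)| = 7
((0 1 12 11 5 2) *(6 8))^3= (0 11)(1 5)(2 12)(6 8)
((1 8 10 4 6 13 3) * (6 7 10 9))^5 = (1 3 13 6 9 8)(4 10 7)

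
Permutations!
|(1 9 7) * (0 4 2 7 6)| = 7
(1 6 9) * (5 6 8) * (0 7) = (0 7)(1 8 5 6 9) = [7, 8, 2, 3, 4, 6, 9, 0, 5, 1]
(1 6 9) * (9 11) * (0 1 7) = (0 1 6 11 9 7) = [1, 6, 2, 3, 4, 5, 11, 0, 8, 7, 10, 9]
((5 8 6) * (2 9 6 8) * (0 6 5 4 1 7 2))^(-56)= ((0 6 4 1 7 2 9 5))^(-56)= (9)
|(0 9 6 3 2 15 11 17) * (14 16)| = |(0 9 6 3 2 15 11 17)(14 16)| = 8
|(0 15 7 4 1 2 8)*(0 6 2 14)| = |(0 15 7 4 1 14)(2 8 6)| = 6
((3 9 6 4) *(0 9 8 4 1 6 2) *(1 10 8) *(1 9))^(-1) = (0 2 9 3 4 8 10 6 1)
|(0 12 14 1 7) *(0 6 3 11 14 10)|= 6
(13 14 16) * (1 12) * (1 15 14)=(1 12 15 14 16 13)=[0, 12, 2, 3, 4, 5, 6, 7, 8, 9, 10, 11, 15, 1, 16, 14, 13]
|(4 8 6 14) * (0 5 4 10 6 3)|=|(0 5 4 8 3)(6 14 10)|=15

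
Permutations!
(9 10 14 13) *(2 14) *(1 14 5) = (1 14 13 9 10 2 5) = [0, 14, 5, 3, 4, 1, 6, 7, 8, 10, 2, 11, 12, 9, 13]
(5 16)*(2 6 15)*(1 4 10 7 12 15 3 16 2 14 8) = (1 4 10 7 12 15 14 8)(2 6 3 16 5) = [0, 4, 6, 16, 10, 2, 3, 12, 1, 9, 7, 11, 15, 13, 8, 14, 5]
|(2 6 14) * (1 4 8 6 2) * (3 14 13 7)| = 8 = |(1 4 8 6 13 7 3 14)|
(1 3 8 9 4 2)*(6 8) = (1 3 6 8 9 4 2) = [0, 3, 1, 6, 2, 5, 8, 7, 9, 4]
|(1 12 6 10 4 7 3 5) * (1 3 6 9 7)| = 14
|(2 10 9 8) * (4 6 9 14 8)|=|(2 10 14 8)(4 6 9)|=12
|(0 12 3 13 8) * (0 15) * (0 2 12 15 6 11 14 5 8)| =30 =|(0 15 2 12 3 13)(5 8 6 11 14)|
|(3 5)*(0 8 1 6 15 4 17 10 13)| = |(0 8 1 6 15 4 17 10 13)(3 5)| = 18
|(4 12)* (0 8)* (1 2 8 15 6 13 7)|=8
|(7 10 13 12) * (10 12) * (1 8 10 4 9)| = |(1 8 10 13 4 9)(7 12)| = 6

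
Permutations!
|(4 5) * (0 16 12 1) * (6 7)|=|(0 16 12 1)(4 5)(6 7)|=4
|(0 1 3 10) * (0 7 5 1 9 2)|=15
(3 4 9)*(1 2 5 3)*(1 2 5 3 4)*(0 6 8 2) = (0 6 8 2 3 1 5 4 9) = [6, 5, 3, 1, 9, 4, 8, 7, 2, 0]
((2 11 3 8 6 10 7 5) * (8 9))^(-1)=(2 5 7 10 6 8 9 3 11)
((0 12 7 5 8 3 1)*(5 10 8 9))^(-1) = ((0 12 7 10 8 3 1)(5 9))^(-1) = (0 1 3 8 10 7 12)(5 9)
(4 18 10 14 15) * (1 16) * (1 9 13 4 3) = (1 16 9 13 4 18 10 14 15 3) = [0, 16, 2, 1, 18, 5, 6, 7, 8, 13, 14, 11, 12, 4, 15, 3, 9, 17, 10]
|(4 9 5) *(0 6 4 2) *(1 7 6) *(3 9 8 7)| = 12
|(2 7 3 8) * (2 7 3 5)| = |(2 3 8 7 5)| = 5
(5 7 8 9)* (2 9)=(2 9 5 7 8)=[0, 1, 9, 3, 4, 7, 6, 8, 2, 5]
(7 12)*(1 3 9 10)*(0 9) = [9, 3, 2, 0, 4, 5, 6, 12, 8, 10, 1, 11, 7] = (0 9 10 1 3)(7 12)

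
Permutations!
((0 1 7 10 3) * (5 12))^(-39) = ((0 1 7 10 3)(5 12))^(-39) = (0 1 7 10 3)(5 12)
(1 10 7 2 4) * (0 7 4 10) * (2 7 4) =(0 4 1)(2 10) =[4, 0, 10, 3, 1, 5, 6, 7, 8, 9, 2]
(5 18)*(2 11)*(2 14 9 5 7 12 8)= (2 11 14 9 5 18 7 12 8)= [0, 1, 11, 3, 4, 18, 6, 12, 2, 5, 10, 14, 8, 13, 9, 15, 16, 17, 7]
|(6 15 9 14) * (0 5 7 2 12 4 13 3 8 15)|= 13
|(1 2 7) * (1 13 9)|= 5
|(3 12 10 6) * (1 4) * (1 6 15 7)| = 8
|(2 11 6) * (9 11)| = 4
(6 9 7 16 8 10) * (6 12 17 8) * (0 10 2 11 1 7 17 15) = (0 10 12 15)(1 7 16 6 9 17 8 2 11) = [10, 7, 11, 3, 4, 5, 9, 16, 2, 17, 12, 1, 15, 13, 14, 0, 6, 8]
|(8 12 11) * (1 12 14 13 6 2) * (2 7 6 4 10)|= |(1 12 11 8 14 13 4 10 2)(6 7)|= 18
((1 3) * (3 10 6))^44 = (10)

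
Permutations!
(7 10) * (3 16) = [0, 1, 2, 16, 4, 5, 6, 10, 8, 9, 7, 11, 12, 13, 14, 15, 3] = (3 16)(7 10)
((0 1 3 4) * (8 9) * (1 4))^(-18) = ((0 4)(1 3)(8 9))^(-18) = (9)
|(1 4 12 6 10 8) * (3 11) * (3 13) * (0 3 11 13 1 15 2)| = |(0 3 13 11 1 4 12 6 10 8 15 2)| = 12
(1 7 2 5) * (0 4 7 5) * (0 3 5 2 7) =(7)(0 4)(1 2 3 5) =[4, 2, 3, 5, 0, 1, 6, 7]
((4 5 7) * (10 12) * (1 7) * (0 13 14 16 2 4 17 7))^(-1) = (0 1 5 4 2 16 14 13)(7 17)(10 12)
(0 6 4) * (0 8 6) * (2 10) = (2 10)(4 8 6) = [0, 1, 10, 3, 8, 5, 4, 7, 6, 9, 2]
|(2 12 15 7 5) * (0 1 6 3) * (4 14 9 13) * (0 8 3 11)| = |(0 1 6 11)(2 12 15 7 5)(3 8)(4 14 9 13)| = 20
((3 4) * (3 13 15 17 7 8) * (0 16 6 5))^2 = (0 6)(3 13 17 8 4 15 7)(5 16)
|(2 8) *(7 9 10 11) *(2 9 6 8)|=6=|(6 8 9 10 11 7)|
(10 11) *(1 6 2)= (1 6 2)(10 11)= [0, 6, 1, 3, 4, 5, 2, 7, 8, 9, 11, 10]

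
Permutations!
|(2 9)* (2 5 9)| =|(5 9)| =2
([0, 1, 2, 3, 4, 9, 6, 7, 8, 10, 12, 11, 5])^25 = (5 9 10 12)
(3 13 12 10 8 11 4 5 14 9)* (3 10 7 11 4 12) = [0, 1, 2, 13, 5, 14, 6, 11, 4, 10, 8, 12, 7, 3, 9] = (3 13)(4 5 14 9 10 8)(7 11 12)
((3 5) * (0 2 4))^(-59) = (0 2 4)(3 5)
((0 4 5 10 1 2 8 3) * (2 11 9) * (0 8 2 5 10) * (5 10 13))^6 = (0 13)(1 9)(4 5)(10 11)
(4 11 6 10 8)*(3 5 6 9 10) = [0, 1, 2, 5, 11, 6, 3, 7, 4, 10, 8, 9] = (3 5 6)(4 11 9 10 8)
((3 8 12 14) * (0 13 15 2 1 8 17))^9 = (0 17 3 14 12 8 1 2 15 13)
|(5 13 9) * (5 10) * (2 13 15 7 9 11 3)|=20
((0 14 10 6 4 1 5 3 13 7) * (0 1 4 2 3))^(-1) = ((0 14 10 6 2 3 13 7 1 5))^(-1) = (0 5 1 7 13 3 2 6 10 14)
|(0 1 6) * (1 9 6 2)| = 6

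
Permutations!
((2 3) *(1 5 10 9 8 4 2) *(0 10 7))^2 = (0 9 4 3 5)(1 7 10 8 2)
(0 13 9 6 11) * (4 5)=[13, 1, 2, 3, 5, 4, 11, 7, 8, 6, 10, 0, 12, 9]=(0 13 9 6 11)(4 5)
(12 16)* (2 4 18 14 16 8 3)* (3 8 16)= (2 4 18 14 3)(12 16)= [0, 1, 4, 2, 18, 5, 6, 7, 8, 9, 10, 11, 16, 13, 3, 15, 12, 17, 14]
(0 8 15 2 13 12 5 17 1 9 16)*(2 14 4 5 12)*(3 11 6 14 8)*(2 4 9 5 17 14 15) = (0 3 11 6 15 8 2 13 4 17 1 5 14 9 16) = [3, 5, 13, 11, 17, 14, 15, 7, 2, 16, 10, 6, 12, 4, 9, 8, 0, 1]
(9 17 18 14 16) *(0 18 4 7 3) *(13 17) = (0 18 14 16 9 13 17 4 7 3) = [18, 1, 2, 0, 7, 5, 6, 3, 8, 13, 10, 11, 12, 17, 16, 15, 9, 4, 14]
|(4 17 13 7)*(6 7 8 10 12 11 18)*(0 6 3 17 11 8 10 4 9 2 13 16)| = 15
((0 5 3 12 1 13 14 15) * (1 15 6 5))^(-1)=(0 15 12 3 5 6 14 13 1)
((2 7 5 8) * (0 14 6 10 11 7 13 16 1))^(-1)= (0 1 16 13 2 8 5 7 11 10 6 14)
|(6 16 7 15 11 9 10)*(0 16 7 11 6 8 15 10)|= 20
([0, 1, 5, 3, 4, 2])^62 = [0, 1, 2, 3, 4, 5]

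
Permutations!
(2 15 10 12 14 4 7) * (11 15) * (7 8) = (2 11 15 10 12 14 4 8 7) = [0, 1, 11, 3, 8, 5, 6, 2, 7, 9, 12, 15, 14, 13, 4, 10]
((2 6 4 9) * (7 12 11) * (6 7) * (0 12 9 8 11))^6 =(12)(4 11)(6 8)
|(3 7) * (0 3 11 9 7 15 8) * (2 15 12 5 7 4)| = |(0 3 12 5 7 11 9 4 2 15 8)| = 11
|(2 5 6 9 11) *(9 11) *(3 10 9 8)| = 4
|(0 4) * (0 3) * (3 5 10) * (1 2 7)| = 15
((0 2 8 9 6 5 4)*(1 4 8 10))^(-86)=(0 4 1 10 2)(5 9)(6 8)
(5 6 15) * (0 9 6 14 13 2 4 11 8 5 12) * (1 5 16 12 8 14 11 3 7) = [9, 5, 4, 7, 3, 11, 15, 1, 16, 6, 10, 14, 0, 2, 13, 8, 12] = (0 9 6 15 8 16 12)(1 5 11 14 13 2 4 3 7)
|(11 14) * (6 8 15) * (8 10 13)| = |(6 10 13 8 15)(11 14)| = 10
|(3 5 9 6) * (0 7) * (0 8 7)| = 4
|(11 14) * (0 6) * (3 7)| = 2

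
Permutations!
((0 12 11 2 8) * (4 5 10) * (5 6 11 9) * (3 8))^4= (0 10 2 12 4 3 9 6 8 5 11)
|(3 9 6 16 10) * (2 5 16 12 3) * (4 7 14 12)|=|(2 5 16 10)(3 9 6 4 7 14 12)|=28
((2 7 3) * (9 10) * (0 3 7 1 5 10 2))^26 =((0 3)(1 5 10 9 2))^26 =(1 5 10 9 2)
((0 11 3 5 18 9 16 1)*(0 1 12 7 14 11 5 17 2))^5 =(0 12 17 9 11 5 7 2 16 3 18 14)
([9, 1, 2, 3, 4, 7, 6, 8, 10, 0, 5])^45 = [9, 1, 2, 3, 4, 7, 6, 8, 10, 0, 5]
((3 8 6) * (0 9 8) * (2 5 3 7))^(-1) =(0 3 5 2 7 6 8 9)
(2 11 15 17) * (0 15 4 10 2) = (0 15 17)(2 11 4 10) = [15, 1, 11, 3, 10, 5, 6, 7, 8, 9, 2, 4, 12, 13, 14, 17, 16, 0]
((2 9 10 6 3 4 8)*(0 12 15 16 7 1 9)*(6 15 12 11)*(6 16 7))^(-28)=(0 3)(1 10 7 9 15)(2 6)(4 11)(8 16)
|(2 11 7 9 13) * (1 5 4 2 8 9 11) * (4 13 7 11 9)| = 6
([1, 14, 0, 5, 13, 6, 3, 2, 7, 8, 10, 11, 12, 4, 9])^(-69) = [1, 14, 0, 3, 13, 5, 6, 2, 7, 8, 10, 11, 12, 4, 9]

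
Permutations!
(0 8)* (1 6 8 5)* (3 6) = (0 5 1 3 6 8) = [5, 3, 2, 6, 4, 1, 8, 7, 0]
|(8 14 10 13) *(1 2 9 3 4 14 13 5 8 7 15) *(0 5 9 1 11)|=70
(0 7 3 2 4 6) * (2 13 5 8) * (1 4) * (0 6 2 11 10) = (0 7 3 13 5 8 11 10)(1 4 2) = [7, 4, 1, 13, 2, 8, 6, 3, 11, 9, 0, 10, 12, 5]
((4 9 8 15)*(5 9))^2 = (4 9 15 5 8)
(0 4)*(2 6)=(0 4)(2 6)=[4, 1, 6, 3, 0, 5, 2]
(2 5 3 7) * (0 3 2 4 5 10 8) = (0 3 7 4 5 2 10 8) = [3, 1, 10, 7, 5, 2, 6, 4, 0, 9, 8]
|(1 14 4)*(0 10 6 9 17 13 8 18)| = 24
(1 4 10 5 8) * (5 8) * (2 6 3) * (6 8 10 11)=(1 4 11 6 3 2 8)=[0, 4, 8, 2, 11, 5, 3, 7, 1, 9, 10, 6]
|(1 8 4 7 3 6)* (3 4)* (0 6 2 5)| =14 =|(0 6 1 8 3 2 5)(4 7)|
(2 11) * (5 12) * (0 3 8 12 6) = (0 3 8 12 5 6)(2 11) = [3, 1, 11, 8, 4, 6, 0, 7, 12, 9, 10, 2, 5]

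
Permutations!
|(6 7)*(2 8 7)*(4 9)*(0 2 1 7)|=|(0 2 8)(1 7 6)(4 9)|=6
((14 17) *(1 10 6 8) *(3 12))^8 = (17) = ((1 10 6 8)(3 12)(14 17))^8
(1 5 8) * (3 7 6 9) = (1 5 8)(3 7 6 9) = [0, 5, 2, 7, 4, 8, 9, 6, 1, 3]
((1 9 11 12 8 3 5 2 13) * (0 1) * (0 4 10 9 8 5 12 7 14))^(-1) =((0 1 8 3 12 5 2 13 4 10 9 11 7 14))^(-1) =(0 14 7 11 9 10 4 13 2 5 12 3 8 1)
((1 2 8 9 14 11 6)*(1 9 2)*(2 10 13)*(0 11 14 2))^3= (14)(0 9 10 11 2 13 6 8)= ((14)(0 11 6 9 2 8 10 13))^3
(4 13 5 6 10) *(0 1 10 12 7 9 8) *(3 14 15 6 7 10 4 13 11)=[1, 4, 2, 14, 11, 7, 12, 9, 0, 8, 13, 3, 10, 5, 15, 6]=(0 1 4 11 3 14 15 6 12 10 13 5 7 9 8)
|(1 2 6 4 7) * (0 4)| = 6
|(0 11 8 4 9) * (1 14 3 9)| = |(0 11 8 4 1 14 3 9)| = 8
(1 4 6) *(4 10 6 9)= [0, 10, 2, 3, 9, 5, 1, 7, 8, 4, 6]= (1 10 6)(4 9)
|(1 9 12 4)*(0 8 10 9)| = |(0 8 10 9 12 4 1)| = 7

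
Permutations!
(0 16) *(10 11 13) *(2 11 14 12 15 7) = (0 16)(2 11 13 10 14 12 15 7) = [16, 1, 11, 3, 4, 5, 6, 2, 8, 9, 14, 13, 15, 10, 12, 7, 0]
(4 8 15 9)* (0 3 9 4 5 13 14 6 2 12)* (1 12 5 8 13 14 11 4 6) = (0 3 9 8 15 6 2 5 14 1 12)(4 13 11) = [3, 12, 5, 9, 13, 14, 2, 7, 15, 8, 10, 4, 0, 11, 1, 6]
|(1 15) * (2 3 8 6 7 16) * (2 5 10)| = |(1 15)(2 3 8 6 7 16 5 10)| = 8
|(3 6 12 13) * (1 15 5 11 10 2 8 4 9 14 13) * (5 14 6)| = |(1 15 14 13 3 5 11 10 2 8 4 9 6 12)| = 14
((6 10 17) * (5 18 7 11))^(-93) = (5 11 7 18)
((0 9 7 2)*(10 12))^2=(12)(0 7)(2 9)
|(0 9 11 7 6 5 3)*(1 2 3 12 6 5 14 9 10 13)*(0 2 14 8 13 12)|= 12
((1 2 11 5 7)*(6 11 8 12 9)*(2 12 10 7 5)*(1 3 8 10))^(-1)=((1 12 9 6 11 2 10 7 3 8))^(-1)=(1 8 3 7 10 2 11 6 9 12)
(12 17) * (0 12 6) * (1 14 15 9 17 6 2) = [12, 14, 1, 3, 4, 5, 0, 7, 8, 17, 10, 11, 6, 13, 15, 9, 16, 2] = (0 12 6)(1 14 15 9 17 2)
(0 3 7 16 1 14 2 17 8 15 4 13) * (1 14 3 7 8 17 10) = (17)(0 7 16 14 2 10 1 3 8 15 4 13) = [7, 3, 10, 8, 13, 5, 6, 16, 15, 9, 1, 11, 12, 0, 2, 4, 14, 17]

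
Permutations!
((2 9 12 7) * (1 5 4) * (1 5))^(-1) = (2 7 12 9)(4 5)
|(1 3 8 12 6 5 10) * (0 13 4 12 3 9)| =18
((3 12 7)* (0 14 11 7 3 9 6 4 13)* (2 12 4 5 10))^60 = (0 2 7 4 5 14 12 9 13 10 11 3 6)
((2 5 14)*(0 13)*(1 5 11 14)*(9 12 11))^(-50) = ((0 13)(1 5)(2 9 12 11 14))^(-50) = (14)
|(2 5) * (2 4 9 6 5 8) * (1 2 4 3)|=8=|(1 2 8 4 9 6 5 3)|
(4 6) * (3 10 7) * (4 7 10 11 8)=(3 11 8 4 6 7)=[0, 1, 2, 11, 6, 5, 7, 3, 4, 9, 10, 8]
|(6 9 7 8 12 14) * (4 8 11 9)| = |(4 8 12 14 6)(7 11 9)| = 15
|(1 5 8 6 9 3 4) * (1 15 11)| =|(1 5 8 6 9 3 4 15 11)| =9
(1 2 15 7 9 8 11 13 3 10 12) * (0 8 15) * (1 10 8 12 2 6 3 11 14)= (0 12 10 2)(1 6 3 8 14)(7 9 15)(11 13)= [12, 6, 0, 8, 4, 5, 3, 9, 14, 15, 2, 13, 10, 11, 1, 7]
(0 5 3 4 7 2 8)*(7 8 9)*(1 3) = [5, 3, 9, 4, 8, 1, 6, 2, 0, 7] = (0 5 1 3 4 8)(2 9 7)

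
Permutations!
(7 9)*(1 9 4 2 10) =(1 9 7 4 2 10) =[0, 9, 10, 3, 2, 5, 6, 4, 8, 7, 1]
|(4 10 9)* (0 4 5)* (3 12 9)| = 7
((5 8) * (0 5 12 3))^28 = (0 12 5 3 8)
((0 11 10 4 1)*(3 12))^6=((0 11 10 4 1)(3 12))^6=(12)(0 11 10 4 1)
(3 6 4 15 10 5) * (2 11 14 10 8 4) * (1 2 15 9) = [0, 2, 11, 6, 9, 3, 15, 7, 4, 1, 5, 14, 12, 13, 10, 8] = (1 2 11 14 10 5 3 6 15 8 4 9)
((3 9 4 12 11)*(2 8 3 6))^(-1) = (2 6 11 12 4 9 3 8)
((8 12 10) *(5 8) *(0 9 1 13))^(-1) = ((0 9 1 13)(5 8 12 10))^(-1) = (0 13 1 9)(5 10 12 8)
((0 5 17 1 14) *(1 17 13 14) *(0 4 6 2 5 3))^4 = (17)(2 4 13)(5 6 14)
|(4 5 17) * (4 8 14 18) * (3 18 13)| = |(3 18 4 5 17 8 14 13)| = 8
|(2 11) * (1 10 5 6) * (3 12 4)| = 12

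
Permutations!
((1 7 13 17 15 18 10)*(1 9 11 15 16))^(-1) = ((1 7 13 17 16)(9 11 15 18 10))^(-1) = (1 16 17 13 7)(9 10 18 15 11)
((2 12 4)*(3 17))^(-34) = ((2 12 4)(3 17))^(-34) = (17)(2 4 12)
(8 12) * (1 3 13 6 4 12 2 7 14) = (1 3 13 6 4 12 8 2 7 14) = [0, 3, 7, 13, 12, 5, 4, 14, 2, 9, 10, 11, 8, 6, 1]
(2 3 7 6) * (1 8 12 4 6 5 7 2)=(1 8 12 4 6)(2 3)(5 7)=[0, 8, 3, 2, 6, 7, 1, 5, 12, 9, 10, 11, 4]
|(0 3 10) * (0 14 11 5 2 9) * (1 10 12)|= 10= |(0 3 12 1 10 14 11 5 2 9)|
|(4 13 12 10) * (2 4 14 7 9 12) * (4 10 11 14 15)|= |(2 10 15 4 13)(7 9 12 11 14)|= 5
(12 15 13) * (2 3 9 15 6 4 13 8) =[0, 1, 3, 9, 13, 5, 4, 7, 2, 15, 10, 11, 6, 12, 14, 8] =(2 3 9 15 8)(4 13 12 6)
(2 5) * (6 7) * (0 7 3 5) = [7, 1, 0, 5, 4, 2, 3, 6] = (0 7 6 3 5 2)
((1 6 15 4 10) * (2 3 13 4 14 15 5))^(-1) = ((1 6 5 2 3 13 4 10)(14 15))^(-1) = (1 10 4 13 3 2 5 6)(14 15)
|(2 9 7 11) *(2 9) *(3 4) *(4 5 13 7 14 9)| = |(3 5 13 7 11 4)(9 14)| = 6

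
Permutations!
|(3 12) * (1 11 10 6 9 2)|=|(1 11 10 6 9 2)(3 12)|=6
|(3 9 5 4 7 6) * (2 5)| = 7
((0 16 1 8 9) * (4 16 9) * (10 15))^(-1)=((0 9)(1 8 4 16)(10 15))^(-1)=(0 9)(1 16 4 8)(10 15)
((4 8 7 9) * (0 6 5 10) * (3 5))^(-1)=(0 10 5 3 6)(4 9 7 8)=((0 6 3 5 10)(4 8 7 9))^(-1)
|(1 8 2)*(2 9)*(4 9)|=5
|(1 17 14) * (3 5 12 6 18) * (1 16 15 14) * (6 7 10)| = 42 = |(1 17)(3 5 12 7 10 6 18)(14 16 15)|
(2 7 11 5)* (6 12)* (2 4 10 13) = (2 7 11 5 4 10 13)(6 12) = [0, 1, 7, 3, 10, 4, 12, 11, 8, 9, 13, 5, 6, 2]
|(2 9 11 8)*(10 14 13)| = |(2 9 11 8)(10 14 13)| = 12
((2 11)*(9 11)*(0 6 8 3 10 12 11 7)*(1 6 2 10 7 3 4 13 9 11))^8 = (0 4 10 3 6 2 13 12 7 8 11 9 1)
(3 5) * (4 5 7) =(3 7 4 5) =[0, 1, 2, 7, 5, 3, 6, 4]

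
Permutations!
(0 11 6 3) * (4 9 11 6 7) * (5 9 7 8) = (0 6 3)(4 7)(5 9 11 8) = [6, 1, 2, 0, 7, 9, 3, 4, 5, 11, 10, 8]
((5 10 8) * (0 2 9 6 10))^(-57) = (0 5 8 10 6 9 2)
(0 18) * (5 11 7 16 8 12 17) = [18, 1, 2, 3, 4, 11, 6, 16, 12, 9, 10, 7, 17, 13, 14, 15, 8, 5, 0] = (0 18)(5 11 7 16 8 12 17)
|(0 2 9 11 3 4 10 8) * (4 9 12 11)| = |(0 2 12 11 3 9 4 10 8)| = 9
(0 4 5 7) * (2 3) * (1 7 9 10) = (0 4 5 9 10 1 7)(2 3) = [4, 7, 3, 2, 5, 9, 6, 0, 8, 10, 1]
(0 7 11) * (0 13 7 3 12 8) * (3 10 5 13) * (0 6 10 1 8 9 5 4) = (0 1 8 6 10 4)(3 12 9 5 13 7 11) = [1, 8, 2, 12, 0, 13, 10, 11, 6, 5, 4, 3, 9, 7]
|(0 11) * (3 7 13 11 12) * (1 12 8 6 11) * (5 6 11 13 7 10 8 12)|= |(0 12 3 10 8 11)(1 5 6 13)|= 12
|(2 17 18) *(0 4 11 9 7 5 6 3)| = 24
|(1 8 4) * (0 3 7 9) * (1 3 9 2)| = |(0 9)(1 8 4 3 7 2)| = 6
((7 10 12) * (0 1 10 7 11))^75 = ((0 1 10 12 11))^75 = (12)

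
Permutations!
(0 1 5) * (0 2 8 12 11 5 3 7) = (0 1 3 7)(2 8 12 11 5) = [1, 3, 8, 7, 4, 2, 6, 0, 12, 9, 10, 5, 11]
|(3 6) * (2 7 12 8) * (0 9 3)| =4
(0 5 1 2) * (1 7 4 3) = [5, 2, 0, 1, 3, 7, 6, 4] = (0 5 7 4 3 1 2)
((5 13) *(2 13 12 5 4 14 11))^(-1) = ((2 13 4 14 11)(5 12))^(-1) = (2 11 14 4 13)(5 12)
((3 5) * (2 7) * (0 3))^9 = ((0 3 5)(2 7))^9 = (2 7)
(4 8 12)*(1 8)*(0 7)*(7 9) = (0 9 7)(1 8 12 4) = [9, 8, 2, 3, 1, 5, 6, 0, 12, 7, 10, 11, 4]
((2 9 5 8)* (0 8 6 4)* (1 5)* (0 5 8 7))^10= (1 2)(4 5 6)(8 9)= ((0 7)(1 8 2 9)(4 5 6))^10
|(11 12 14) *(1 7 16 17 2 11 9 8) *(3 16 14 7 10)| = 12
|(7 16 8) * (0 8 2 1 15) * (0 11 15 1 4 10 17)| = 8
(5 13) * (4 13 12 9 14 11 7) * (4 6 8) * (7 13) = (4 7 6 8)(5 12 9 14 11 13) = [0, 1, 2, 3, 7, 12, 8, 6, 4, 14, 10, 13, 9, 5, 11]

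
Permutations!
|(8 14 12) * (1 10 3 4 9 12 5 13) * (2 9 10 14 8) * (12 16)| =12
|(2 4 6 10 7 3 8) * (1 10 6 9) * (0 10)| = 9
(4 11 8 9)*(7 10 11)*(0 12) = [12, 1, 2, 3, 7, 5, 6, 10, 9, 4, 11, 8, 0] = (0 12)(4 7 10 11 8 9)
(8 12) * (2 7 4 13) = [0, 1, 7, 3, 13, 5, 6, 4, 12, 9, 10, 11, 8, 2] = (2 7 4 13)(8 12)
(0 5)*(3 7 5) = (0 3 7 5) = [3, 1, 2, 7, 4, 0, 6, 5]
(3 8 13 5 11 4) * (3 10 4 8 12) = (3 12)(4 10)(5 11 8 13) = [0, 1, 2, 12, 10, 11, 6, 7, 13, 9, 4, 8, 3, 5]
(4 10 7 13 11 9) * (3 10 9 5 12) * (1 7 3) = (1 7 13 11 5 12)(3 10)(4 9) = [0, 7, 2, 10, 9, 12, 6, 13, 8, 4, 3, 5, 1, 11]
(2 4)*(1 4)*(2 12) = (1 4 12 2) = [0, 4, 1, 3, 12, 5, 6, 7, 8, 9, 10, 11, 2]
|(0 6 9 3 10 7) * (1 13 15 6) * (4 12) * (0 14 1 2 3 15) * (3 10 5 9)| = 70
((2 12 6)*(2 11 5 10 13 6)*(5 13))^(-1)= ((2 12)(5 10)(6 11 13))^(-1)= (2 12)(5 10)(6 13 11)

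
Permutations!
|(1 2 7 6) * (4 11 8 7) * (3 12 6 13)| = |(1 2 4 11 8 7 13 3 12 6)| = 10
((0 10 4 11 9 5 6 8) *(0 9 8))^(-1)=((0 10 4 11 8 9 5 6))^(-1)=(0 6 5 9 8 11 4 10)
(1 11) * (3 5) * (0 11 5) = (0 11 1 5 3) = [11, 5, 2, 0, 4, 3, 6, 7, 8, 9, 10, 1]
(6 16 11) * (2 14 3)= (2 14 3)(6 16 11)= [0, 1, 14, 2, 4, 5, 16, 7, 8, 9, 10, 6, 12, 13, 3, 15, 11]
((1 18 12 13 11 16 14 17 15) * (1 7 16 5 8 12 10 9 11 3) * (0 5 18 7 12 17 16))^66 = ((0 5 8 17 15 12 13 3 1 7)(9 11 18 10)(14 16))^66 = (0 13 8 1 15)(3 17 7 12 5)(9 18)(10 11)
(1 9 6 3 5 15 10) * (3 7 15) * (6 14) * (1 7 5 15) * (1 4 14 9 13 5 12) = (1 13 5 3 15 10 7 4 14 6 12) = [0, 13, 2, 15, 14, 3, 12, 4, 8, 9, 7, 11, 1, 5, 6, 10]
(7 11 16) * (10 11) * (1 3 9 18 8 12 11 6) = (1 3 9 18 8 12 11 16 7 10 6) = [0, 3, 2, 9, 4, 5, 1, 10, 12, 18, 6, 16, 11, 13, 14, 15, 7, 17, 8]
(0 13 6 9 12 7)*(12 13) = (0 12 7)(6 9 13) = [12, 1, 2, 3, 4, 5, 9, 0, 8, 13, 10, 11, 7, 6]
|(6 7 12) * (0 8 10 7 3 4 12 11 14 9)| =|(0 8 10 7 11 14 9)(3 4 12 6)| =28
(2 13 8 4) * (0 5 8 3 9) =[5, 1, 13, 9, 2, 8, 6, 7, 4, 0, 10, 11, 12, 3] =(0 5 8 4 2 13 3 9)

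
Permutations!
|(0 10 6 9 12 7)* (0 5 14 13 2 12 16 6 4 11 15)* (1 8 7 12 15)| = 12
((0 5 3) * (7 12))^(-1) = ((0 5 3)(7 12))^(-1) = (0 3 5)(7 12)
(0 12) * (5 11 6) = (0 12)(5 11 6) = [12, 1, 2, 3, 4, 11, 5, 7, 8, 9, 10, 6, 0]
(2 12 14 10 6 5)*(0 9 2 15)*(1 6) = (0 9 2 12 14 10 1 6 5 15) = [9, 6, 12, 3, 4, 15, 5, 7, 8, 2, 1, 11, 14, 13, 10, 0]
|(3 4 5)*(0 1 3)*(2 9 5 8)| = 8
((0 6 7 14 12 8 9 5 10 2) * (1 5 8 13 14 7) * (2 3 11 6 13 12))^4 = (14)(1 11 10)(3 5 6)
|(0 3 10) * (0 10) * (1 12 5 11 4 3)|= 7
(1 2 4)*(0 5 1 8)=(0 5 1 2 4 8)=[5, 2, 4, 3, 8, 1, 6, 7, 0]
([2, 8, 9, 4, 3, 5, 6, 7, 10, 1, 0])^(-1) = [10, 9, 0, 4, 3, 5, 6, 7, 1, 2, 8]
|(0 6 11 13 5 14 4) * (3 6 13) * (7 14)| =|(0 13 5 7 14 4)(3 6 11)| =6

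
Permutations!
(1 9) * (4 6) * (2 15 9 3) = (1 3 2 15 9)(4 6) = [0, 3, 15, 2, 6, 5, 4, 7, 8, 1, 10, 11, 12, 13, 14, 9]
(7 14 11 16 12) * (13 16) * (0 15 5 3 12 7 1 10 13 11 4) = (0 15 5 3 12 1 10 13 16 7 14 4) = [15, 10, 2, 12, 0, 3, 6, 14, 8, 9, 13, 11, 1, 16, 4, 5, 7]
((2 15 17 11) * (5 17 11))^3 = (5 17)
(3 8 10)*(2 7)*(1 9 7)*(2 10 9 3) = (1 3 8 9 7 10 2) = [0, 3, 1, 8, 4, 5, 6, 10, 9, 7, 2]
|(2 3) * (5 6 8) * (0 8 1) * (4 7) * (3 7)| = 20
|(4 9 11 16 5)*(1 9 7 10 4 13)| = |(1 9 11 16 5 13)(4 7 10)| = 6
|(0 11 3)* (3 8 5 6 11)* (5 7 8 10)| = |(0 3)(5 6 11 10)(7 8)| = 4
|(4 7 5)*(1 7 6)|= |(1 7 5 4 6)|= 5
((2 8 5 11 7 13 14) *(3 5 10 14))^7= ((2 8 10 14)(3 5 11 7 13))^7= (2 14 10 8)(3 11 13 5 7)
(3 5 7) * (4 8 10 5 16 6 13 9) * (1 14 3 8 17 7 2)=(1 14 3 16 6 13 9 4 17 7 8 10 5 2)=[0, 14, 1, 16, 17, 2, 13, 8, 10, 4, 5, 11, 12, 9, 3, 15, 6, 7]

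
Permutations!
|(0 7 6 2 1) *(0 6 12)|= |(0 7 12)(1 6 2)|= 3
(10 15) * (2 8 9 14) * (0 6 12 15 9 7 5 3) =[6, 1, 8, 0, 4, 3, 12, 5, 7, 14, 9, 11, 15, 13, 2, 10] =(0 6 12 15 10 9 14 2 8 7 5 3)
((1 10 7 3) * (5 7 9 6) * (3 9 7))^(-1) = (1 3 5 6 9 7 10)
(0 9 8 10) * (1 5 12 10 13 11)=(0 9 8 13 11 1 5 12 10)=[9, 5, 2, 3, 4, 12, 6, 7, 13, 8, 0, 1, 10, 11]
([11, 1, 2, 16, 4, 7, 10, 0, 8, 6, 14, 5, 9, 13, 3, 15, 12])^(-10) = [5, 1, 2, 6, 4, 0, 16, 11, 8, 3, 12, 7, 14, 13, 9, 15, 10]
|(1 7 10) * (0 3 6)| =3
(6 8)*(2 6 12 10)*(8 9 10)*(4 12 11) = (2 6 9 10)(4 12 8 11) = [0, 1, 6, 3, 12, 5, 9, 7, 11, 10, 2, 4, 8]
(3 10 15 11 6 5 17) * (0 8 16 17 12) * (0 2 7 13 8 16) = (0 16 17 3 10 15 11 6 5 12 2 7 13 8) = [16, 1, 7, 10, 4, 12, 5, 13, 0, 9, 15, 6, 2, 8, 14, 11, 17, 3]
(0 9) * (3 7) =(0 9)(3 7) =[9, 1, 2, 7, 4, 5, 6, 3, 8, 0]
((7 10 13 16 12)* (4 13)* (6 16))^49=((4 13 6 16 12 7 10))^49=(16)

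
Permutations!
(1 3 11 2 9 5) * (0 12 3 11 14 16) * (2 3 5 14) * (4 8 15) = (0 12 5 1 11 3 2 9 14 16)(4 8 15) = [12, 11, 9, 2, 8, 1, 6, 7, 15, 14, 10, 3, 5, 13, 16, 4, 0]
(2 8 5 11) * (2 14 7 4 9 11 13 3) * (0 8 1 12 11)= (0 8 5 13 3 2 1 12 11 14 7 4 9)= [8, 12, 1, 2, 9, 13, 6, 4, 5, 0, 10, 14, 11, 3, 7]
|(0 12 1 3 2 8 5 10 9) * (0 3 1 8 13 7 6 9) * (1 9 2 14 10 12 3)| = 12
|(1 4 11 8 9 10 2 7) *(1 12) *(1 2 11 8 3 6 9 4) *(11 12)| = 8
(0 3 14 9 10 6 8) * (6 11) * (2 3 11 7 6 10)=(0 11 10 7 6 8)(2 3 14 9)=[11, 1, 3, 14, 4, 5, 8, 6, 0, 2, 7, 10, 12, 13, 9]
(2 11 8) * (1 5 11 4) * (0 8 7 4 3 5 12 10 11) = (0 8 2 3 5)(1 12 10 11 7 4) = [8, 12, 3, 5, 1, 0, 6, 4, 2, 9, 11, 7, 10]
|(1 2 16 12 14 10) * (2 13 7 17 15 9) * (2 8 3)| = |(1 13 7 17 15 9 8 3 2 16 12 14 10)| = 13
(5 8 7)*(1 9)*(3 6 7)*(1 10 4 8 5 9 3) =[0, 3, 2, 6, 8, 5, 7, 9, 1, 10, 4] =(1 3 6 7 9 10 4 8)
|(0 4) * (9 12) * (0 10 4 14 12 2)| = 10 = |(0 14 12 9 2)(4 10)|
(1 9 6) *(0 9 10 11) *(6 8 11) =(0 9 8 11)(1 10 6) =[9, 10, 2, 3, 4, 5, 1, 7, 11, 8, 6, 0]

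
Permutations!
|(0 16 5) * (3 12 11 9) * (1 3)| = 15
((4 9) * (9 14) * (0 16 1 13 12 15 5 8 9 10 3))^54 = (0 1 12 5 9 14 3 16 13 15 8 4 10)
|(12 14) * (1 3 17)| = |(1 3 17)(12 14)| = 6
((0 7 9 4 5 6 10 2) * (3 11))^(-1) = (0 2 10 6 5 4 9 7)(3 11)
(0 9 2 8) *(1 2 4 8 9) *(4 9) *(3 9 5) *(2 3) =(0 1 3 9 5 2 4 8) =[1, 3, 4, 9, 8, 2, 6, 7, 0, 5]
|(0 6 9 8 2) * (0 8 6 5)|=|(0 5)(2 8)(6 9)|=2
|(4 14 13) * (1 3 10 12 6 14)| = 8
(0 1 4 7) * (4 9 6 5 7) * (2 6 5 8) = (0 1 9 5 7)(2 6 8) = [1, 9, 6, 3, 4, 7, 8, 0, 2, 5]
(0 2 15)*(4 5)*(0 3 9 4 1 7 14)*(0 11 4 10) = [2, 7, 15, 9, 5, 1, 6, 14, 8, 10, 0, 4, 12, 13, 11, 3] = (0 2 15 3 9 10)(1 7 14 11 4 5)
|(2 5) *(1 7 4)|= 6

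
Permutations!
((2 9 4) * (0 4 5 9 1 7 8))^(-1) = (0 8 7 1 2 4)(5 9)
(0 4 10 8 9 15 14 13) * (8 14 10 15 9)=(0 4 15 10 14 13)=[4, 1, 2, 3, 15, 5, 6, 7, 8, 9, 14, 11, 12, 0, 13, 10]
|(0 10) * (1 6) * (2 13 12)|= |(0 10)(1 6)(2 13 12)|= 6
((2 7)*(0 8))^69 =((0 8)(2 7))^69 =(0 8)(2 7)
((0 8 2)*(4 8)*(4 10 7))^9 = ((0 10 7 4 8 2))^9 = (0 4)(2 7)(8 10)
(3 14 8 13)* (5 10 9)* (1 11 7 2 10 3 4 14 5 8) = (1 11 7 2 10 9 8 13 4 14)(3 5) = [0, 11, 10, 5, 14, 3, 6, 2, 13, 8, 9, 7, 12, 4, 1]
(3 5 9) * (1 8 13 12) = (1 8 13 12)(3 5 9) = [0, 8, 2, 5, 4, 9, 6, 7, 13, 3, 10, 11, 1, 12]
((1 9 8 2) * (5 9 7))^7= ((1 7 5 9 8 2))^7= (1 7 5 9 8 2)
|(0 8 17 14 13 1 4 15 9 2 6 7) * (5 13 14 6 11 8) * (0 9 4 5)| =42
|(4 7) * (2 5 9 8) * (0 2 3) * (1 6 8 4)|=10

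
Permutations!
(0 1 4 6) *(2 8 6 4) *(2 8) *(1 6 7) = [6, 8, 2, 3, 4, 5, 0, 1, 7] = (0 6)(1 8 7)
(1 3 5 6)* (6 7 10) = (1 3 5 7 10 6) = [0, 3, 2, 5, 4, 7, 1, 10, 8, 9, 6]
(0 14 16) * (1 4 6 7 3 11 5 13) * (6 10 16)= (0 14 6 7 3 11 5 13 1 4 10 16)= [14, 4, 2, 11, 10, 13, 7, 3, 8, 9, 16, 5, 12, 1, 6, 15, 0]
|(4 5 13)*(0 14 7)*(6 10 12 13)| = 6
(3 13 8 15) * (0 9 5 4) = (0 9 5 4)(3 13 8 15) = [9, 1, 2, 13, 0, 4, 6, 7, 15, 5, 10, 11, 12, 8, 14, 3]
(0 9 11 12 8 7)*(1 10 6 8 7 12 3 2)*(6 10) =(0 9 11 3 2 1 6 8 12 7) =[9, 6, 1, 2, 4, 5, 8, 0, 12, 11, 10, 3, 7]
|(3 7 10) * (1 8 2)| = 3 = |(1 8 2)(3 7 10)|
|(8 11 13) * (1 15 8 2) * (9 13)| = |(1 15 8 11 9 13 2)| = 7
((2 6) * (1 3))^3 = (1 3)(2 6)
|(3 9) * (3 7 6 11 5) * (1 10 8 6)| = 9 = |(1 10 8 6 11 5 3 9 7)|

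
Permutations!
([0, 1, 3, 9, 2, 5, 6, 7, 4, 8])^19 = (2 4 8 9 3)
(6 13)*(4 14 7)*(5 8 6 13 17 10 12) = (4 14 7)(5 8 6 17 10 12) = [0, 1, 2, 3, 14, 8, 17, 4, 6, 9, 12, 11, 5, 13, 7, 15, 16, 10]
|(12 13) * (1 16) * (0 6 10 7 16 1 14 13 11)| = 9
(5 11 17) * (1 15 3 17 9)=(1 15 3 17 5 11 9)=[0, 15, 2, 17, 4, 11, 6, 7, 8, 1, 10, 9, 12, 13, 14, 3, 16, 5]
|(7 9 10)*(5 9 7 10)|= 2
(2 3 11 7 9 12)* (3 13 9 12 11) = (2 13 9 11 7 12) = [0, 1, 13, 3, 4, 5, 6, 12, 8, 11, 10, 7, 2, 9]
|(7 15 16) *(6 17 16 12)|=6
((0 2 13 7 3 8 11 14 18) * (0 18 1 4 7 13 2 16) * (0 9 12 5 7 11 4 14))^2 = (18)(0 9 5 3 4)(7 8 11 16 12)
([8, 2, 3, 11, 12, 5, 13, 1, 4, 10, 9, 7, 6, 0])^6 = [0, 2, 3, 11, 4, 5, 6, 1, 8, 9, 10, 7, 12, 13]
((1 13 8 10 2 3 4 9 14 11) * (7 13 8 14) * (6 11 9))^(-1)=((1 8 10 2 3 4 6 11)(7 13 14 9))^(-1)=(1 11 6 4 3 2 10 8)(7 9 14 13)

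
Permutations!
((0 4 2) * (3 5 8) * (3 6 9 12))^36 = ((0 4 2)(3 5 8 6 9 12))^36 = (12)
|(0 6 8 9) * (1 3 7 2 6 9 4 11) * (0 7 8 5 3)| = |(0 9 7 2 6 5 3 8 4 11 1)| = 11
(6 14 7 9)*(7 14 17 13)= (6 17 13 7 9)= [0, 1, 2, 3, 4, 5, 17, 9, 8, 6, 10, 11, 12, 7, 14, 15, 16, 13]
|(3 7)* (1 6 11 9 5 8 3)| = |(1 6 11 9 5 8 3 7)| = 8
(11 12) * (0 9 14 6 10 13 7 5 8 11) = (0 9 14 6 10 13 7 5 8 11 12) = [9, 1, 2, 3, 4, 8, 10, 5, 11, 14, 13, 12, 0, 7, 6]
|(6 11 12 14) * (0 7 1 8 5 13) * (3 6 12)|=6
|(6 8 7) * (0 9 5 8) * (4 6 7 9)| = |(0 4 6)(5 8 9)| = 3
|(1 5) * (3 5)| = 3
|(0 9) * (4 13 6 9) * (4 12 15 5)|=|(0 12 15 5 4 13 6 9)|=8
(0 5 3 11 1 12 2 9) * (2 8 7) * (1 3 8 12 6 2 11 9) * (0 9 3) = (12)(0 5 8 7 11)(1 6 2) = [5, 6, 1, 3, 4, 8, 2, 11, 7, 9, 10, 0, 12]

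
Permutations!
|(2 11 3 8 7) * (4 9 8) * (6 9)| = 8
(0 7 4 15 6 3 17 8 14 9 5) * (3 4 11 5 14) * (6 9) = (0 7 11 5)(3 17 8)(4 15 9 14 6) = [7, 1, 2, 17, 15, 0, 4, 11, 3, 14, 10, 5, 12, 13, 6, 9, 16, 8]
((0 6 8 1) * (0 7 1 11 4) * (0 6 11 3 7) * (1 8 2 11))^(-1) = ((0 1)(2 11 4 6)(3 7 8))^(-1) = (0 1)(2 6 4 11)(3 8 7)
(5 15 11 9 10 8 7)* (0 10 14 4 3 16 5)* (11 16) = (0 10 8 7)(3 11 9 14 4)(5 15 16) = [10, 1, 2, 11, 3, 15, 6, 0, 7, 14, 8, 9, 12, 13, 4, 16, 5]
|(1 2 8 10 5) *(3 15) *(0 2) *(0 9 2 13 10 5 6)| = |(0 13 10 6)(1 9 2 8 5)(3 15)| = 20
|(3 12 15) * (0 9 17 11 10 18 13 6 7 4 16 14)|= |(0 9 17 11 10 18 13 6 7 4 16 14)(3 12 15)|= 12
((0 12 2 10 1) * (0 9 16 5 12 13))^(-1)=(0 13)(1 10 2 12 5 16 9)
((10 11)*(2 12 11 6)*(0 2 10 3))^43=((0 2 12 11 3)(6 10))^43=(0 11 2 3 12)(6 10)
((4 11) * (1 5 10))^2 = ((1 5 10)(4 11))^2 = (11)(1 10 5)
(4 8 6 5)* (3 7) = (3 7)(4 8 6 5) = [0, 1, 2, 7, 8, 4, 5, 3, 6]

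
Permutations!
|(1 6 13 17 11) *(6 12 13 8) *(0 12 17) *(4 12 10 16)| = 6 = |(0 10 16 4 12 13)(1 17 11)(6 8)|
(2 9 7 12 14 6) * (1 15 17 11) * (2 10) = [0, 15, 9, 3, 4, 5, 10, 12, 8, 7, 2, 1, 14, 13, 6, 17, 16, 11] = (1 15 17 11)(2 9 7 12 14 6 10)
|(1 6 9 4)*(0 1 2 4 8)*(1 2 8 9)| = 4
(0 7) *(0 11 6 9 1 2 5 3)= (0 7 11 6 9 1 2 5 3)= [7, 2, 5, 0, 4, 3, 9, 11, 8, 1, 10, 6]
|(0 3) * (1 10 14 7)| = |(0 3)(1 10 14 7)| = 4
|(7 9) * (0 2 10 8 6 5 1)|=14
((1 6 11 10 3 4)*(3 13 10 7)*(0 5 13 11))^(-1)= (0 6 1 4 3 7 11 10 13 5)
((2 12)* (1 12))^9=(12)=((1 12 2))^9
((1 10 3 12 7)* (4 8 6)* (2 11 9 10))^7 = (1 7 12 3 10 9 11 2)(4 8 6)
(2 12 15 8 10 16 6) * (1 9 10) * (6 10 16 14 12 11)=(1 9 16 10 14 12 15 8)(2 11 6)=[0, 9, 11, 3, 4, 5, 2, 7, 1, 16, 14, 6, 15, 13, 12, 8, 10]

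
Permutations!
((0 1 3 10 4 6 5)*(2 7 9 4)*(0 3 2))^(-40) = ((0 1 2 7 9 4 6 5 3 10))^(-40) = (10)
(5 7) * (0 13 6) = (0 13 6)(5 7) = [13, 1, 2, 3, 4, 7, 0, 5, 8, 9, 10, 11, 12, 6]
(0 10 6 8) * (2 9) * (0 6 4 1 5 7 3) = [10, 5, 9, 0, 1, 7, 8, 3, 6, 2, 4] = (0 10 4 1 5 7 3)(2 9)(6 8)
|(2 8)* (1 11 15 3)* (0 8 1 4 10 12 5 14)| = |(0 8 2 1 11 15 3 4 10 12 5 14)| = 12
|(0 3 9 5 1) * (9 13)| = 6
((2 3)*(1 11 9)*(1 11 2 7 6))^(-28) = (11)(1 3 6 2 7)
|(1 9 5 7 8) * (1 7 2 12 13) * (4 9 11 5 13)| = 8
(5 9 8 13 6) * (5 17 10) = (5 9 8 13 6 17 10) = [0, 1, 2, 3, 4, 9, 17, 7, 13, 8, 5, 11, 12, 6, 14, 15, 16, 10]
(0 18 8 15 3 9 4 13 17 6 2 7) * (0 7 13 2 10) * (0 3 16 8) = (0 18)(2 13 17 6 10 3 9 4)(8 15 16) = [18, 1, 13, 9, 2, 5, 10, 7, 15, 4, 3, 11, 12, 17, 14, 16, 8, 6, 0]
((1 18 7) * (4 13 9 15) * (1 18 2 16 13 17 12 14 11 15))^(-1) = ((1 2 16 13 9)(4 17 12 14 11 15)(7 18))^(-1) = (1 9 13 16 2)(4 15 11 14 12 17)(7 18)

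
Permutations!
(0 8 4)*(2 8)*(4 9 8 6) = (0 2 6 4)(8 9) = [2, 1, 6, 3, 0, 5, 4, 7, 9, 8]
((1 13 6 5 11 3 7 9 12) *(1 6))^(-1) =((1 13)(3 7 9 12 6 5 11))^(-1) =(1 13)(3 11 5 6 12 9 7)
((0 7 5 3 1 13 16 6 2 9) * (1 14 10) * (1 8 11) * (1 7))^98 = (16)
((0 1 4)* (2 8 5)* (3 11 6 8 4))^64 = (0 1 3 11 6 8 5 2 4)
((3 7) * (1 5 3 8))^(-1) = (1 8 7 3 5)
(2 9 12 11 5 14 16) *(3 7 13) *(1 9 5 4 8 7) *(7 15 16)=(1 9 12 11 4 8 15 16 2 5 14 7 13 3)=[0, 9, 5, 1, 8, 14, 6, 13, 15, 12, 10, 4, 11, 3, 7, 16, 2]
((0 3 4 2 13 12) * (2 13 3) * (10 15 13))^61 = (0 15 3 12 10 2 13 4)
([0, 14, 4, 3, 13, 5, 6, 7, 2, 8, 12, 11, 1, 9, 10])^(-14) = [0, 10, 4, 3, 13, 5, 6, 7, 2, 8, 1, 11, 14, 9, 12]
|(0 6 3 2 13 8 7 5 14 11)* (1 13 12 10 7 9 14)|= 14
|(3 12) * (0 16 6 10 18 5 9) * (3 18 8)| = |(0 16 6 10 8 3 12 18 5 9)| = 10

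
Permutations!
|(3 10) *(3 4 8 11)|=|(3 10 4 8 11)|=5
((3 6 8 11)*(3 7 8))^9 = (11)(3 6)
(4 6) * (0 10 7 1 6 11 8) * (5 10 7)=(0 7 1 6 4 11 8)(5 10)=[7, 6, 2, 3, 11, 10, 4, 1, 0, 9, 5, 8]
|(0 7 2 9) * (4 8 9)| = 6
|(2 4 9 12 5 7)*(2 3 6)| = |(2 4 9 12 5 7 3 6)| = 8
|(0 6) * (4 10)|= |(0 6)(4 10)|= 2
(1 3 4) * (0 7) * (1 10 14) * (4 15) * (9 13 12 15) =(0 7)(1 3 9 13 12 15 4 10 14) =[7, 3, 2, 9, 10, 5, 6, 0, 8, 13, 14, 11, 15, 12, 1, 4]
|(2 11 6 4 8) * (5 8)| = |(2 11 6 4 5 8)| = 6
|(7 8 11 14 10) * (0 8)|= 6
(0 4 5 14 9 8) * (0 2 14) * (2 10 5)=(0 4 2 14 9 8 10 5)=[4, 1, 14, 3, 2, 0, 6, 7, 10, 8, 5, 11, 12, 13, 9]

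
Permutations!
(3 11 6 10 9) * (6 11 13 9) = (3 13 9)(6 10) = [0, 1, 2, 13, 4, 5, 10, 7, 8, 3, 6, 11, 12, 9]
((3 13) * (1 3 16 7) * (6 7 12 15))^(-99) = ((1 3 13 16 12 15 6 7))^(-99) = (1 15 13 7 12 3 6 16)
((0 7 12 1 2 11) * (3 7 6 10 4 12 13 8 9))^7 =(0 11 2 1 12 4 10 6)(3 13 9 7 8)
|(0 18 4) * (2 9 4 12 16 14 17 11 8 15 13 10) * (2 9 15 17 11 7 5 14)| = 30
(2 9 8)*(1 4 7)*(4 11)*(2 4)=(1 11 2 9 8 4 7)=[0, 11, 9, 3, 7, 5, 6, 1, 4, 8, 10, 2]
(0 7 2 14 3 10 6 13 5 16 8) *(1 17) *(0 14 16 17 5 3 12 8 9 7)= (1 5 17)(2 16 9 7)(3 10 6 13)(8 14 12)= [0, 5, 16, 10, 4, 17, 13, 2, 14, 7, 6, 11, 8, 3, 12, 15, 9, 1]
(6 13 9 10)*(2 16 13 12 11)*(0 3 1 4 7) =(0 3 1 4 7)(2 16 13 9 10 6 12 11) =[3, 4, 16, 1, 7, 5, 12, 0, 8, 10, 6, 2, 11, 9, 14, 15, 13]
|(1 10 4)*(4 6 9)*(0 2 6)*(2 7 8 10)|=|(0 7 8 10)(1 2 6 9 4)|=20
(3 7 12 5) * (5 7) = (3 5)(7 12) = [0, 1, 2, 5, 4, 3, 6, 12, 8, 9, 10, 11, 7]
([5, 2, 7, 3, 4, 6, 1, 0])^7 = (0 5 6 1 2 7)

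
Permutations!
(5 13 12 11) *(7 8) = (5 13 12 11)(7 8) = [0, 1, 2, 3, 4, 13, 6, 8, 7, 9, 10, 5, 11, 12]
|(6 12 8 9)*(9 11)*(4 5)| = |(4 5)(6 12 8 11 9)| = 10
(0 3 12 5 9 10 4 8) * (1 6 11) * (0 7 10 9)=(0 3 12 5)(1 6 11)(4 8 7 10)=[3, 6, 2, 12, 8, 0, 11, 10, 7, 9, 4, 1, 5]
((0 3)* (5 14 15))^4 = (5 14 15)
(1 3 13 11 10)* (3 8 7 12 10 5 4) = (1 8 7 12 10)(3 13 11 5 4) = [0, 8, 2, 13, 3, 4, 6, 12, 7, 9, 1, 5, 10, 11]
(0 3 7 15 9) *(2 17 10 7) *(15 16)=(0 3 2 17 10 7 16 15 9)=[3, 1, 17, 2, 4, 5, 6, 16, 8, 0, 7, 11, 12, 13, 14, 9, 15, 10]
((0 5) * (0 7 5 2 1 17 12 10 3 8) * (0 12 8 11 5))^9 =((0 2 1 17 8 12 10 3 11 5 7))^9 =(0 5 3 12 17 2 7 11 10 8 1)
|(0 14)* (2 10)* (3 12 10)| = |(0 14)(2 3 12 10)| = 4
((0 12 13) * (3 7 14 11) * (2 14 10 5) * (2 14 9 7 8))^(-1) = ((0 12 13)(2 9 7 10 5 14 11 3 8))^(-1) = (0 13 12)(2 8 3 11 14 5 10 7 9)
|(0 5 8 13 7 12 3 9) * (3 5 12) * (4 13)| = 9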